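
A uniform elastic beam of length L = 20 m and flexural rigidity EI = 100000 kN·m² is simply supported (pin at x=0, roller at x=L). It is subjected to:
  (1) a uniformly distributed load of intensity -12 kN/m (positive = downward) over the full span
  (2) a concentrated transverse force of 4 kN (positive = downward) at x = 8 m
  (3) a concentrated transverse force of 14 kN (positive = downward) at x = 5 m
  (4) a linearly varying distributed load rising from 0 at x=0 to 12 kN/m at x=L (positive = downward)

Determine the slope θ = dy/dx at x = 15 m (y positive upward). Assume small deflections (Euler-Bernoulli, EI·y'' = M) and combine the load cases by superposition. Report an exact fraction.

θ(15) = -136523/12000000 rad

Load 1 — uniform load w=-12 kN/m over full span:
  θ_1 = -w(L³-6Lx²+4x³)/(24EI) = -(-12)·(20³-6·20·15²+4·15³)/(24·100000) = -11/400 rad
Load 2 — point force P=4 kN at a=8 m (b=L-a=12):
  θ_2 = -Pa(2L²-6Lx+3x²+a²)/(6LEI)  [x>a] = -4·8·(2·20²-6·20·15+3·15²+8²)/(6·20·100000) = 87/125000 rad
Load 3 — point force P=14 kN at a=5 m (b=L-a=15):
  θ_3 = -Pa(2L²-6Lx+3x²+a²)/(6LEI)  [x>a] = -14·5·(2·20²-6·20·15+3·15²+5²)/(6·20·100000) = 7/4000 rad
Load 4 — triangular load w₀=12 kN/m (0→w₀ over full span):
  θ_4 = -w₀(7L⁴-30L²x²+15x⁴)/(360LEI) = -12·(7·20⁴-30·20²·15²+15·15⁴)/(360·20·100000) = 1313/96000 rad
Superposition: θ = Σ θ_i = -136523/12000000 rad ≈ -0.011377 rad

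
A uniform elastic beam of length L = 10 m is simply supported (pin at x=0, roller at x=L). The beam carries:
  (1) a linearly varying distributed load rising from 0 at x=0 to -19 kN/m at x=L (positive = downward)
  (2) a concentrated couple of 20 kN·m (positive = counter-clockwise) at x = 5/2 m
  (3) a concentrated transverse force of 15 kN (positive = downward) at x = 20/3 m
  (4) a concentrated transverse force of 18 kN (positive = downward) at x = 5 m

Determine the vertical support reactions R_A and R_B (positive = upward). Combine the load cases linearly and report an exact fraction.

R_A = -47/3 kN, R_B = -139/3 kN

Load 1 — triangular load w₀=-19 kN/m (0→w₀ over full span):
  R_A = w₀L/6 = (-19)·10/6 = -95/3 kN
  R_B = w₀L/3 = (-19)·10/3 = -190/3 kN
Load 2 — applied couple M₀=20 kN·m at a=5/2 m (b=L-a=15/2):
  R_A = M₀/L = 20/10 = 2 kN
  R_B = -M₀/L = -20/10 = -2 kN
Load 3 — point force P=15 kN at a=20/3 m (b=L-a=10/3):
  R_A = Pb/L = 15·(10/3)/10 = 5 kN
  R_B = Pa/L = 15·(20/3)/10 = 10 kN
Load 4 — point force P=18 kN at a=5 m (b=L-a=5):
  R_A = Pb/L = 18·5/10 = 9 kN
  R_B = Pa/L = 18·5/10 = 9 kN
Superposition: R_A = -47/3 kN, R_B = -139/3 kN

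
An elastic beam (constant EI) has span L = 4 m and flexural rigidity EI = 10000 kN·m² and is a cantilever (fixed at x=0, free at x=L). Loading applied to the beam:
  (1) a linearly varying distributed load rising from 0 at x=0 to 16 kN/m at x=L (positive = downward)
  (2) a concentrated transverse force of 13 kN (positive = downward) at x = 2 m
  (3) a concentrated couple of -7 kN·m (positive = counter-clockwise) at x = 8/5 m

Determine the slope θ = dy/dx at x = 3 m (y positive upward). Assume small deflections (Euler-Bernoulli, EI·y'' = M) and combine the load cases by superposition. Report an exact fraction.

Load 1 — triangular load w₀=16 kN/m (0→w₀ over full span):
  θ_1 = (w₀Lx²/4-w₀L²x/3-w₀x⁴/(24L))/EI = (16·4·3²/4-16·4²·3/3-16·3⁴/(24·4))/10000 = -251/20000 rad
Load 2 — point force P=13 kN at a=2 m (b=L-a=2):
  θ_2 = -Pa²/(2EI)  [x>a] = -13·2²/(2·10000) = -13/5000 rad
Load 3 — applied couple M₀=-7 kN·m at a=8/5 m (b=L-a=12/5):
  θ_3 = M₀a/EI  [x>a] = (-7)·(8/5)/10000 = -7/6250 rad
Superposition: θ = Σ θ_i = -1627/100000 rad ≈ -0.016270 rad

θ(3) = -1627/100000 rad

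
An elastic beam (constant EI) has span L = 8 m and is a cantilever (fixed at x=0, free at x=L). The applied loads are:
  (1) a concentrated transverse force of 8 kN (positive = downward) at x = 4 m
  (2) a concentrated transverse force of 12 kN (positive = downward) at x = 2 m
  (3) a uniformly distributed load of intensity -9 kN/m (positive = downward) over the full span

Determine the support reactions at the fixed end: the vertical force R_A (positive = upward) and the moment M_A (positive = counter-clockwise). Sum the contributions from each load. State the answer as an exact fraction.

Load 1 — point force P=8 kN at a=4 m (b=L-a=4):
  R_A = P = 8 kN
  M_A = Pa = 8·4 = 32 kN·m
Load 2 — point force P=12 kN at a=2 m (b=L-a=6):
  R_A = P = 12 kN
  M_A = Pa = 12·2 = 24 kN·m
Load 3 — uniform load w=-9 kN/m over full span:
  R_A = wL = (-9)·8 = -72 kN
  M_A = wL²/2 = (-9)·8²/2 = -288 kN·m
Superposition: R_A = -52 kN, M_A = -232 kN·m

R_A = -52 kN, M_A = -232 kN·m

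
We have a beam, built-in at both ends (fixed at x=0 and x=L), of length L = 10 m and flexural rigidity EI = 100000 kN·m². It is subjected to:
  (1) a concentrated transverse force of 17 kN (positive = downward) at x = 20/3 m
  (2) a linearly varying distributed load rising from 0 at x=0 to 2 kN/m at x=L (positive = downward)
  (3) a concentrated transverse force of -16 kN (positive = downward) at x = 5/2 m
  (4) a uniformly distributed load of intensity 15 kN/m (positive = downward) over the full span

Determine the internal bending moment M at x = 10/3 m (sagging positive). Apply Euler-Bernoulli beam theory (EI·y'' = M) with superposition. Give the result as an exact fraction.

Load 1 — point force P=17 kN at a=20/3 m (b=L-a=10/3):
  M_1 = Pb²(3a+b)x/L³ - Pab²/L²  [x≤a] = 17·(10/3)²·(3·(20/3)+(10/3))·(10/3)/10³ - 17·(20/3)·(10/3)²/10² = 170/81 kN·m
Load 2 — triangular load w₀=2 kN/m (0→w₀ over full span):
  M_2 = 3w₀Lx/20 - w₀L²/30 - w₀x³/(6L) = 3·2·10·(10/3)/20 - 2·10²/30 - 2·(10/3)³/(6·10) = 170/81 kN·m
Load 3 — point force P=-16 kN at a=5/2 m (b=L-a=15/2):
  M_3 = Pa²(a+3b)(L-x)/L³ - Pa²b/L²  [x>a] = (-16)·(5/2)²·((5/2)+3·(15/2))·(10-(10/3))/10³ - (-16)·(5/2)²·(15/2)/10² = -55/6 kN·m
Load 4 — uniform load w=15 kN/m over full span:
  M_4 = wLx/2 - wL²/12 - wx²/2 = 15·10·(10/3)/2 - 15·10²/12 - 15·(10/3)²/2 = 125/3 kN·m
Superposition: M = Σ M_i = 5945/162 kN·m ≈ 36.697531 kN·m

M(10/3) = 5945/162 kN·m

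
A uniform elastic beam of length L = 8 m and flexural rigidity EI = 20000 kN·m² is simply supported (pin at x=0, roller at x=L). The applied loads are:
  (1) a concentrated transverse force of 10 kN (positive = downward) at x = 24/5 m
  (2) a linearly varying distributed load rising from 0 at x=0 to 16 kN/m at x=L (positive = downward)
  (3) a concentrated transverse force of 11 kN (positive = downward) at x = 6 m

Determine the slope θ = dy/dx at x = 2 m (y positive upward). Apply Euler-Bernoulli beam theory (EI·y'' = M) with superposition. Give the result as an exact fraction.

θ(2) = -18877/2250000 rad

Load 1 — point force P=10 kN at a=24/5 m (b=L-a=16/5):
  θ_1 = -Pb(L²-b²-3x²)/(6LEI)  [x≤a] = -10·(16/5)·(8²-(16/5)²-3·2²)/(6·8·20000) = -87/62500 rad
Load 2 — triangular load w₀=16 kN/m (0→w₀ over full span):
  θ_2 = -w₀(7L⁴-30L²x²+15x⁴)/(360LEI) = -16·(7·8⁴-30·8²·2²+15·2⁴)/(360·8·20000) = -1327/225000 rad
Load 3 — point force P=11 kN at a=6 m (b=L-a=2):
  θ_3 = -Pb(L²-b²-3x²)/(6LEI)  [x≤a] = -11·2·(8²-2²-3·2²)/(6·8·20000) = -11/10000 rad
Superposition: θ = Σ θ_i = -18877/2250000 rad ≈ -0.008390 rad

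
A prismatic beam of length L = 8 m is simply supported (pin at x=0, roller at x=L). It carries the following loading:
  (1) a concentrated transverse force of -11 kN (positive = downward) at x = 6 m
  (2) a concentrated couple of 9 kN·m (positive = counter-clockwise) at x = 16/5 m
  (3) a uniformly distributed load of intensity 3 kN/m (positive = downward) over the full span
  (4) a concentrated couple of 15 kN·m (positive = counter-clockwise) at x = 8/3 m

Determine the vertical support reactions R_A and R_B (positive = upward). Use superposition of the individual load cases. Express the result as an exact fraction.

Load 1 — point force P=-11 kN at a=6 m (b=L-a=2):
  R_A = Pb/L = (-11)·2/8 = -11/4 kN
  R_B = Pa/L = (-11)·6/8 = -33/4 kN
Load 2 — applied couple M₀=9 kN·m at a=16/5 m (b=L-a=24/5):
  R_A = M₀/L = 9/8 kN
  R_B = -M₀/L = -9/8 kN
Load 3 — uniform load w=3 kN/m over full span:
  R_A = wL/2 = 3·8/2 = 12 kN
  R_B = wL/2 = 3·8/2 = 12 kN
Load 4 — applied couple M₀=15 kN·m at a=8/3 m (b=L-a=16/3):
  R_A = M₀/L = 15/8 kN
  R_B = -M₀/L = -15/8 kN
Superposition: R_A = 49/4 kN, R_B = 3/4 kN

R_A = 49/4 kN, R_B = 3/4 kN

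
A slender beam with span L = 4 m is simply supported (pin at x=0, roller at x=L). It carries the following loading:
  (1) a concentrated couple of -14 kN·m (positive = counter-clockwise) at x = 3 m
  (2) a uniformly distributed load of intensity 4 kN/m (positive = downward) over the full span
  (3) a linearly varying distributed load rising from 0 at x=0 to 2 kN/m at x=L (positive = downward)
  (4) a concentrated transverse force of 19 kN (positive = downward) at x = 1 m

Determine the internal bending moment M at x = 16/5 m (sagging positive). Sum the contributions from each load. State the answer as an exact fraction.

M(16/5) = 1657/125 kN·m

Load 1 — applied couple M₀=-14 kN·m at a=3 m (b=L-a=1):
  M_1 = M₀x/L - M₀  [x>a] = (-14)·(16/5)/4 - (-14) = 14/5 kN·m
Load 2 — uniform load w=4 kN/m over full span:
  M_2 = wx(L-x)/2 = 4·(16/5)·(4-(16/5))/2 = 128/25 kN·m
Load 3 — triangular load w₀=2 kN/m (0→w₀ over full span):
  M_3 = w₀Lx/6 - w₀x³/(6L) = 2·4·(16/5)/6 - 2·(16/5)³/(6·4) = 192/125 kN·m
Load 4 — point force P=19 kN at a=1 m (b=L-a=3):
  M_4 = Pa(L-x)/L  [x>a] = 19·1·(4-(16/5))/4 = 19/5 kN·m
Superposition: M = Σ M_i = 1657/125 kN·m ≈ 13.256000 kN·m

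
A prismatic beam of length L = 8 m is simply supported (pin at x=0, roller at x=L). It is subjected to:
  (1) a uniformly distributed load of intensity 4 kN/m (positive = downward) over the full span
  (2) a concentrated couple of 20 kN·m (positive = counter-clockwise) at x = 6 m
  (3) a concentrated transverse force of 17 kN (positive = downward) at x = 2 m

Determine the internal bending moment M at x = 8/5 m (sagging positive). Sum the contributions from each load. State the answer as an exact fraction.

M(8/5) = 1122/25 kN·m

Load 1 — uniform load w=4 kN/m over full span:
  M_1 = wx(L-x)/2 = 4·(8/5)·(8-(8/5))/2 = 512/25 kN·m
Load 2 — applied couple M₀=20 kN·m at a=6 m (b=L-a=2):
  M_2 = M₀x/L  [x≤a] = 20·(8/5)/8 = 4 kN·m
Load 3 — point force P=17 kN at a=2 m (b=L-a=6):
  M_3 = Pbx/L  [x≤a] = 17·6·(8/5)/8 = 102/5 kN·m
Superposition: M = Σ M_i = 1122/25 kN·m ≈ 44.880000 kN·m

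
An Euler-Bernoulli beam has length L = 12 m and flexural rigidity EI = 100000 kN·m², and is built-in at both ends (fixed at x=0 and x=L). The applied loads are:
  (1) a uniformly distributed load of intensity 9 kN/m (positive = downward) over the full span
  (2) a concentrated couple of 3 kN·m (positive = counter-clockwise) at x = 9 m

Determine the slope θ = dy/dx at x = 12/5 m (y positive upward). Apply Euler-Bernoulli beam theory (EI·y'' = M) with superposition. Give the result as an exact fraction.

Load 1 — uniform load w=9 kN/m over full span:
  θ_1 = -wx(L-x)(L-2x)/(12EI) = -9·(12/5)·(12-(12/5))·(12-2·(12/5))/(12·100000) = -486/390625 rad
Load 2 — applied couple M₀=3 kN·m at a=9 m (b=L-a=3):
  θ_2 = (R_Ax²/2 - M_Ax)/EI  [x≤a] with R_A=9/32, M_A=15/16 = ((9/32)·(12/5)²/2 - (15/16)·(12/5))/100000 = -9/625000 rad
Superposition: θ = Σ θ_i = -3933/3125000 rad ≈ -0.001259 rad

θ(12/5) = -3933/3125000 rad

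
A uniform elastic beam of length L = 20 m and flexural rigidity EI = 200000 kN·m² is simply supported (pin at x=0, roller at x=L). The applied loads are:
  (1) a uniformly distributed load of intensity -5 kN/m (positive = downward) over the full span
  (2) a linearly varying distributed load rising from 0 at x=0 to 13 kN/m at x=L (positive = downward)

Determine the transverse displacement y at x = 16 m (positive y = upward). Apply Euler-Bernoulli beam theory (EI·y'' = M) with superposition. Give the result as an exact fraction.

Load 1 — uniform load w=-5 kN/m over full span:
  y_1 = -wx(L³-2Lx²+x³)/(24EI) = -(-5)·16·(20³-2·20·16²+16³)/(24·200000) = 58/1875 m
Load 2 — triangular load w₀=13 kN/m (0→w₀ over full span):
  y_2 = -w₀x(7L⁴-10L²x²+3x⁴)/(360LEI) = -13·16·(7·20⁴-10·20²·16²+3·16⁴)/(360·20·200000) = -3302/78125 m
Superposition: y = Σ y_i = -2656/234375 m ≈ -0.011332 m

y(16) = -2656/234375 m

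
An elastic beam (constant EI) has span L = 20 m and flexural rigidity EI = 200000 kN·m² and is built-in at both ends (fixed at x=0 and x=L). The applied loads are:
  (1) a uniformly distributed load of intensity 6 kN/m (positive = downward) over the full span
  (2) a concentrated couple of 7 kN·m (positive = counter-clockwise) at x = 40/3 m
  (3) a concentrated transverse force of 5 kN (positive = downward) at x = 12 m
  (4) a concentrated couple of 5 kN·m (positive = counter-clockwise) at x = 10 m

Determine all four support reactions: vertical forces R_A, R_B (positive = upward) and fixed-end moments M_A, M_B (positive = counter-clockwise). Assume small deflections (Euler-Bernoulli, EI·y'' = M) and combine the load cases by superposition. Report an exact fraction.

R_A = 37561/600 kN, M_A = 12791/60 kN·m, R_B = 37439/600 kN, M_B = -4263/20 kN·m

Load 1 — uniform load w=6 kN/m over full span:
  R_A = wL/2 = 6·20/2 = 60 kN
  M_A = wL²/12 = 6·20²/12 = 200 kN·m
  R_B = wL/2 = 6·20/2 = 60 kN
  M_B = -wL²/12 = -6·20²/12 = -200 kN·m
Load 2 — applied couple M₀=7 kN·m at a=40/3 m (b=L-a=20/3):
  R_A = 6M₀ab/L³ = 6·7·(40/3)·(20/3)/20³ = 7/15 kN
  M_A = M₀b(2a-b)/L² = 7·(20/3)·(2·(40/3)-(20/3))/20² = 7/3 kN·m
  R_B = -6M₀ab/L³ = -6·7·(40/3)·(20/3)/20³ = -7/15 kN
  M_B = M₀a(2b-a)/L² = 7·(40/3)·(2·(20/3)-(40/3))/20² = 0 kN·m
Load 3 — point force P=5 kN at a=12 m (b=L-a=8):
  R_A = Pb²(3a+b)/L³ = 5·8²·(3·12+8)/20³ = 44/25 kN
  M_A = Pab²/L² = 5·12·8²/20² = 48/5 kN·m
  R_B = Pa²(a+3b)/L³ = 5·12²·(12+3·8)/20³ = 81/25 kN
  M_B = -Pa²b/L² = -5·12²·8/20² = -72/5 kN·m
Load 4 — applied couple M₀=5 kN·m at a=10 m (b=L-a=10):
  R_A = 6M₀ab/L³ = 6·5·10·10/20³ = 3/8 kN
  M_A = M₀b(2a-b)/L² = 5·10·(2·10-10)/20² = 5/4 kN·m
  R_B = -6M₀ab/L³ = -6·5·10·10/20³ = -3/8 kN
  M_B = M₀a(2b-a)/L² = 5·10·(2·10-10)/20² = 5/4 kN·m
Superposition: R_A = 37561/600 kN, M_A = 12791/60 kN·m, R_B = 37439/600 kN, M_B = -4263/20 kN·m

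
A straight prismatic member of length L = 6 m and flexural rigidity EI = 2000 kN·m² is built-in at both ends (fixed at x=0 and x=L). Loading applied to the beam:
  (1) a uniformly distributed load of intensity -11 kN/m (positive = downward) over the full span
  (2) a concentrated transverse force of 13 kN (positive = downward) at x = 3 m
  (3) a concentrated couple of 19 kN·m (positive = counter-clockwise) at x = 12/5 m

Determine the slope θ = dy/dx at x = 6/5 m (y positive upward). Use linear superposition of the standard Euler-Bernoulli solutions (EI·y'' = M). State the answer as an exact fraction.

θ(6/5) = 15669/2500000 rad

Load 1 — uniform load w=-11 kN/m over full span:
  θ_1 = -wx(L-x)(L-2x)/(12EI) = -(-11)·(6/5)·(6-(6/5))·(6-2·(6/5))/(12·2000) = 297/31250 rad
Load 2 — point force P=13 kN at a=3 m (b=L-a=3):
  θ_2 = -Pb²x(2aL-(3a+b)x)/(2L³EI)  [x≤a] = -13·3²·(6/5)·(2·3·6-(3·3+3)·(6/5))/(2·6³·2000) = -351/100000 rad
Load 3 — applied couple M₀=19 kN·m at a=12/5 m (b=L-a=18/5):
  θ_3 = (R_Ax²/2 - M_Ax)/EI  [x≤a] with R_A=114/25, M_A=57/25 = ((114/25)·(6/5)²/2 - (57/25)·(6/5))/2000 = 171/625000 rad
Superposition: θ = Σ θ_i = 15669/2500000 rad ≈ 0.006268 rad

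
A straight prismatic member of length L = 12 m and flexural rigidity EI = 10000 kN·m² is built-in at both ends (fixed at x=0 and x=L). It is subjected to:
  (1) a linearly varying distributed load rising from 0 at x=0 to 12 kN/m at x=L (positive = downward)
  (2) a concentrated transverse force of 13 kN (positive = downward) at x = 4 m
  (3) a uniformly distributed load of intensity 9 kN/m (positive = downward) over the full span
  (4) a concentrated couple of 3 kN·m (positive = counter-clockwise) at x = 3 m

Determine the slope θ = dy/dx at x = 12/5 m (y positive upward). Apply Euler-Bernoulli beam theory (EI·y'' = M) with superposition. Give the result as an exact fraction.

Load 1 — triangular load w₀=12 kN/m (0→w₀ over full span):
  θ_1 = -w₀(2x(L-x)(L-2x)(x+2L)+x²(L-x)²)/(120LEI) = -12·(2·(12/5)·(12-(12/5))·(12-2·(12/5))·((12/5)+2·12)+(12/5)²·(12-(12/5))²)/(120·12·10000) = -3024/390625 rad
Load 2 — point force P=13 kN at a=4 m (b=L-a=8):
  θ_2 = -Pb²x(2aL-(3a+b)x)/(2L³EI)  [x≤a] = -13·8²·(12/5)·(2·4·12-(3·4+8)·(12/5))/(2·12³·10000) = -26/9375 rad
Load 3 — uniform load w=9 kN/m over full span:
  θ_3 = -wx(L-x)(L-2x)/(12EI) = -9·(12/5)·(12-(12/5))·(12-2·(12/5))/(12·10000) = -972/78125 rad
Load 4 — applied couple M₀=3 kN·m at a=3 m (b=L-a=9):
  θ_4 = (R_Ax²/2 - M_Ax)/EI  [x≤a] with R_A=9/32, M_A=-9/16 = ((9/32)·(12/5)²/2 - (-9/16)·(12/5))/10000 = 27/125000 rad
Superposition: θ = Σ θ_i = -213191/9375000 rad ≈ -0.022740 rad

θ(12/5) = -213191/9375000 rad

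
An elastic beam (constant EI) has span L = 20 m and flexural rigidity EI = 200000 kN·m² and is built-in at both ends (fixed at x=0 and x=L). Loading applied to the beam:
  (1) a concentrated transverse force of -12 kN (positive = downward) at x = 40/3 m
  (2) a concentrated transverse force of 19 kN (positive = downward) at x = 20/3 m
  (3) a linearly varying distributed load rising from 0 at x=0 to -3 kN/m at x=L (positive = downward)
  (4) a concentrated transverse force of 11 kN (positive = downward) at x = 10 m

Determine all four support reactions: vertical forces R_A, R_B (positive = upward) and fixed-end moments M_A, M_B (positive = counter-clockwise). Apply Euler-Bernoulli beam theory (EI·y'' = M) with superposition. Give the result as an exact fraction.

R_A = 403/54 kN, M_A = 1405/54 kN·m, R_B = -1051/54 kN, M_B = 2155/54 kN·m

Load 1 — point force P=-12 kN at a=40/3 m (b=L-a=20/3):
  R_A = Pb²(3a+b)/L³ = (-12)·(20/3)²·(3·(40/3)+(20/3))/20³ = -28/9 kN
  M_A = Pab²/L² = (-12)·(40/3)·(20/3)²/20² = -160/9 kN·m
  R_B = Pa²(a+3b)/L³ = (-12)·(40/3)²·((40/3)+3·(20/3))/20³ = -80/9 kN
  M_B = -Pa²b/L² = -(-12)·(40/3)²·(20/3)/20² = 320/9 kN·m
Load 2 — point force P=19 kN at a=20/3 m (b=L-a=40/3):
  R_A = Pb²(3a+b)/L³ = 19·(40/3)²·(3·(20/3)+(40/3))/20³ = 380/27 kN
  M_A = Pab²/L² = 19·(20/3)·(40/3)²/20² = 1520/27 kN·m
  R_B = Pa²(a+3b)/L³ = 19·(20/3)²·((20/3)+3·(40/3))/20³ = 133/27 kN
  M_B = -Pa²b/L² = -19·(20/3)²·(40/3)/20² = -760/27 kN·m
Load 3 — triangular load w₀=-3 kN/m (0→w₀ over full span):
  R_A = 3w₀L/20 = 3·(-3)·20/20 = -9 kN
  M_A = w₀L²/30 = (-3)·20²/30 = -40 kN·m
  R_B = 7w₀L/20 = 7·(-3)·20/20 = -21 kN
  M_B = -w₀L²/20 = -(-3)·20²/20 = 60 kN·m
Load 4 — point force P=11 kN at a=10 m (b=L-a=10):
  R_A = Pb²(3a+b)/L³ = 11·10²·(3·10+10)/20³ = 11/2 kN
  M_A = Pab²/L² = 11·10·10²/20² = 55/2 kN·m
  R_B = Pa²(a+3b)/L³ = 11·10²·(10+3·10)/20³ = 11/2 kN
  M_B = -Pa²b/L² = -11·10²·10/20² = -55/2 kN·m
Superposition: R_A = 403/54 kN, M_A = 1405/54 kN·m, R_B = -1051/54 kN, M_B = 2155/54 kN·m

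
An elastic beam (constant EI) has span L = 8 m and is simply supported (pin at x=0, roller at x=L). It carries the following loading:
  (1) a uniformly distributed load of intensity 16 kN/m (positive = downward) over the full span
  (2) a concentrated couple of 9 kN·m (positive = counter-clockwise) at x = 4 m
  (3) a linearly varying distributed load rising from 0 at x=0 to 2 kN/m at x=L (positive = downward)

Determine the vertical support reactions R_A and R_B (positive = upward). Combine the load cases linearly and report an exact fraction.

R_A = 1627/24 kN, R_B = 1637/24 kN

Load 1 — uniform load w=16 kN/m over full span:
  R_A = wL/2 = 16·8/2 = 64 kN
  R_B = wL/2 = 16·8/2 = 64 kN
Load 2 — applied couple M₀=9 kN·m at a=4 m (b=L-a=4):
  R_A = M₀/L = 9/8 kN
  R_B = -M₀/L = -9/8 kN
Load 3 — triangular load w₀=2 kN/m (0→w₀ over full span):
  R_A = w₀L/6 = 2·8/6 = 8/3 kN
  R_B = w₀L/3 = 2·8/3 = 16/3 kN
Superposition: R_A = 1627/24 kN, R_B = 1637/24 kN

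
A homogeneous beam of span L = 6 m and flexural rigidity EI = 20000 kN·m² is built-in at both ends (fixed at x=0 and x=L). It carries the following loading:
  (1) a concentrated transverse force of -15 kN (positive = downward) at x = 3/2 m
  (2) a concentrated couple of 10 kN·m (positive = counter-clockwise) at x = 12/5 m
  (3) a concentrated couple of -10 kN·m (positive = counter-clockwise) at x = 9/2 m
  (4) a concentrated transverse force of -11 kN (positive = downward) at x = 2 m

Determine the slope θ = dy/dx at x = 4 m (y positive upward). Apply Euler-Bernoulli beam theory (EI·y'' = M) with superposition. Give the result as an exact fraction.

Load 1 — point force P=-15 kN at a=3/2 m (b=L-a=9/2):
  θ_1 = Pa²(L-x)(2bL-(3b+a)(L-x))/(2L³EI)  [x>a] = (-15)·(3/2)²·(6-4)·(2·(9/2)·6-(3·(9/2)+(3/2))·(6-4))/(2·6³·20000) = -3/16000 rad
Load 2 — applied couple M₀=10 kN·m at a=12/5 m (b=L-a=18/5):
  θ_2 = (R_Ax²/2 - M_Ax - M₀(x-a))/EI  [x>a] with R_A=12/5, M_A=6/5 = ((12/5)·4²/2 - (6/5)·4 - 10·(4-(12/5)))/20000 = -1/12500 rad
Load 3 — applied couple M₀=-10 kN·m at a=9/2 m (b=L-a=3/2):
  θ_3 = (R_Ax²/2 - M_Ax)/EI  [x≤a] with R_A=-15/8, M_A=-25/8 = ((-15/8)·4²/2 - (-25/8)·4)/20000 = -1/8000 rad
Load 4 — point force P=-11 kN at a=2 m (b=L-a=4):
  θ_4 = Pa²(L-x)(2bL-(3b+a)(L-x))/(2L³EI)  [x>a] = (-11)·2²·(6-4)·(2·4·6-(3·4+2)·(6-4))/(2·6³·20000) = -11/54000 rad
Superposition: θ = Σ θ_i = -6439/10800000 rad ≈ -0.000596 rad

θ(4) = -6439/10800000 rad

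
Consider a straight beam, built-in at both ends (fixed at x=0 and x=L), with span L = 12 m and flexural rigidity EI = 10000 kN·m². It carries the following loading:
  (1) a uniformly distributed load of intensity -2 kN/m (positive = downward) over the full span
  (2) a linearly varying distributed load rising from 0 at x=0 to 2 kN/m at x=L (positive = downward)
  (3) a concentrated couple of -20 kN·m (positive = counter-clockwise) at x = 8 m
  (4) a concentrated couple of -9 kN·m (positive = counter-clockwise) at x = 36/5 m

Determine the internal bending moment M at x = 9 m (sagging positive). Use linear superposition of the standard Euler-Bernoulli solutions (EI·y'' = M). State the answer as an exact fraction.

Load 1 — uniform load w=-2 kN/m over full span:
  M_1 = wLx/2 - wL²/12 - wx²/2 = (-2)·12·9/2 - (-2)·12²/12 - (-2)·9²/2 = -3 kN·m
Load 2 — triangular load w₀=2 kN/m (0→w₀ over full span):
  M_2 = 3w₀Lx/20 - w₀L²/30 - w₀x³/(6L) = 3·2·12·9/20 - 2·12²/30 - 2·9³/(6·12) = 51/20 kN·m
Load 3 — applied couple M₀=-20 kN·m at a=8 m (b=L-a=4):
  M_3 = R_Ax - M_A - M₀  [x>a] with R_A=-20/9, M_A=-20/3 = (-20/9)·9 - (-20/3) - (-20) = 20/3 kN·m
Load 4 — applied couple M₀=-9 kN·m at a=36/5 m (b=L-a=24/5):
  M_4 = R_Ax - M_A - M₀  [x>a] with R_A=-27/25, M_A=-72/25 = (-27/25)·9 - (-72/25) - (-9) = 54/25 kN·m
Superposition: M = Σ M_i = 2513/300 kN·m ≈ 8.376667 kN·m

M(9) = 2513/300 kN·m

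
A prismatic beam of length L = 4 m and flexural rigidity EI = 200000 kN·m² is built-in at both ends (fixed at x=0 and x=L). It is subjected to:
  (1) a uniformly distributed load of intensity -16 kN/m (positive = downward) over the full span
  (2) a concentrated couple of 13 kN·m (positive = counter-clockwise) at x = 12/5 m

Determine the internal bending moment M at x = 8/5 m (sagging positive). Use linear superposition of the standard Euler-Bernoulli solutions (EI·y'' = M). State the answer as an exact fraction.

Load 1 — uniform load w=-16 kN/m over full span:
  M_1 = wLx/2 - wL²/12 - wx²/2 = (-16)·4·(8/5)/2 - (-16)·4²/12 - (-16)·(8/5)²/2 = -704/75 kN·m
Load 2 — applied couple M₀=13 kN·m at a=12/5 m (b=L-a=8/5):
  M_2 = R_Ax - M_A  [x≤a] with R_A=117/25, M_A=104/25 = (117/25)·(8/5) - (104/25) = 416/125 kN·m
Superposition: M = Σ M_i = -2272/375 kN·m ≈ -6.058667 kN·m

M(8/5) = -2272/375 kN·m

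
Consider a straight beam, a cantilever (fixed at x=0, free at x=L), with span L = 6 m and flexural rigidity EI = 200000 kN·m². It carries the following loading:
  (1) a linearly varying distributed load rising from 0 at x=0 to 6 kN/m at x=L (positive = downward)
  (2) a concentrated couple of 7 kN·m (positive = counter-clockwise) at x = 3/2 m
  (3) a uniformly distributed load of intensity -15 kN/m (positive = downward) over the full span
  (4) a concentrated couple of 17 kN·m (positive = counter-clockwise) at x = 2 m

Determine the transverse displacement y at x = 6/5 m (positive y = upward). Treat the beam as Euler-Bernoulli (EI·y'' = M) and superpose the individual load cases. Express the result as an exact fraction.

Load 1 — triangular load w₀=6 kN/m (0→w₀ over full span):
  y_1 = (w₀Lx³/12-w₀L²x²/6-w₀x⁵/(120L))/EI = (6·6·(6/5)³/12-6·6²·(6/5)²/6-6·(6/5)⁵/(120·6))/200000 = -182331/781250000 m
Load 2 — applied couple M₀=7 kN·m at a=3/2 m (b=L-a=9/2):
  y_2 = M₀x²/(2EI)  [x≤a] = 7·(6/5)²/(2·200000) = 63/2500000 m
Load 3 — uniform load w=-15 kN/m over full span:
  y_3 = -wx²(x²-4Lx+6L²)/(24EI) = -(-15)·(6/5)²·((6/5)²-4·6·(6/5)+6·6²)/(24·200000) = 10611/12500000 m
Load 4 — applied couple M₀=17 kN·m at a=2 m (b=L-a=4):
  y_4 = M₀x²/(2EI)  [x≤a] = 17·(6/5)²/(2·200000) = 153/2500000 m
Superposition: y = Σ y_i = 1096713/1562500000 m ≈ 0.000702 m

y(6/5) = 1096713/1562500000 m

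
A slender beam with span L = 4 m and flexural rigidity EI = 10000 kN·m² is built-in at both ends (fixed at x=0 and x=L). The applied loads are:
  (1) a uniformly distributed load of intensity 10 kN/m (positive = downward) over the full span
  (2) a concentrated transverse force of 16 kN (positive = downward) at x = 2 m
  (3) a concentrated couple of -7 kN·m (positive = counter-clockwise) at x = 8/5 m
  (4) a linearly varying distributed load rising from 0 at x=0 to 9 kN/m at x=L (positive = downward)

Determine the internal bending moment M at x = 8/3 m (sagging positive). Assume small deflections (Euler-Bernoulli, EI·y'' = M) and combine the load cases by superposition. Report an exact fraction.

Load 1 — uniform load w=10 kN/m over full span:
  M_1 = wLx/2 - wL²/12 - wx²/2 = 10·4·(8/3)/2 - 10·4²/12 - 10·(8/3)²/2 = 40/9 kN·m
Load 2 — point force P=16 kN at a=2 m (b=L-a=2):
  M_2 = Pa²(a+3b)(L-x)/L³ - Pa²b/L²  [x>a] = 16·2²·(2+3·2)·(4-(8/3))/4³ - 16·2²·2/4² = 8/3 kN·m
Load 3 — applied couple M₀=-7 kN·m at a=8/5 m (b=L-a=12/5):
  M_3 = R_Ax - M_A - M₀  [x>a] with R_A=-63/25, M_A=-21/25 = (-63/25)·(8/3) - (-21/25) - (-7) = 28/25 kN·m
Load 4 — triangular load w₀=9 kN/m (0→w₀ over full span):
  M_4 = 3w₀Lx/20 - w₀L²/30 - w₀x³/(6L) = 3·9·4·(8/3)/20 - 9·4²/30 - 9·(8/3)³/(6·4) = 112/45 kN·m
Superposition: M = Σ M_i = 268/25 kN·m ≈ 10.720000 kN·m

M(8/3) = 268/25 kN·m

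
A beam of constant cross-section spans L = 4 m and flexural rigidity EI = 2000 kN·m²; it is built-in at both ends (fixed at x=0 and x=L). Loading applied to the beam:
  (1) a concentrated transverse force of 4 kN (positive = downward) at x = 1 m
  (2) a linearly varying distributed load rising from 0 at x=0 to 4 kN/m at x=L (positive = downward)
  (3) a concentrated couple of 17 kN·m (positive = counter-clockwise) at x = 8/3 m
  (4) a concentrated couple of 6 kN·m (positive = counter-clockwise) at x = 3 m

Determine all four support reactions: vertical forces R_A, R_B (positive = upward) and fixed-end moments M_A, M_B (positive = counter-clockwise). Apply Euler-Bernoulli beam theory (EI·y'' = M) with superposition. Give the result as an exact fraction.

Load 1 — point force P=4 kN at a=1 m (b=L-a=3):
  R_A = Pb²(3a+b)/L³ = 4·3²·(3·1+3)/4³ = 27/8 kN
  M_A = Pab²/L² = 4·1·3²/4² = 9/4 kN·m
  R_B = Pa²(a+3b)/L³ = 4·1²·(1+3·3)/4³ = 5/8 kN
  M_B = -Pa²b/L² = -4·1²·3/4² = -3/4 kN·m
Load 2 — triangular load w₀=4 kN/m (0→w₀ over full span):
  R_A = 3w₀L/20 = 3·4·4/20 = 12/5 kN
  M_A = w₀L²/30 = 4·4²/30 = 32/15 kN·m
  R_B = 7w₀L/20 = 7·4·4/20 = 28/5 kN
  M_B = -w₀L²/20 = -4·4²/20 = -16/5 kN·m
Load 3 — applied couple M₀=17 kN·m at a=8/3 m (b=L-a=4/3):
  R_A = 6M₀ab/L³ = 6·17·(8/3)·(4/3)/4³ = 17/3 kN
  M_A = M₀b(2a-b)/L² = 17·(4/3)·(2·(8/3)-(4/3))/4² = 17/3 kN·m
  R_B = -6M₀ab/L³ = -6·17·(8/3)·(4/3)/4³ = -17/3 kN
  M_B = M₀a(2b-a)/L² = 17·(8/3)·(2·(4/3)-(8/3))/4² = 0 kN·m
Load 4 — applied couple M₀=6 kN·m at a=3 m (b=L-a=1):
  R_A = 6M₀ab/L³ = 6·6·3·1/4³ = 27/16 kN
  M_A = M₀b(2a-b)/L² = 6·1·(2·3-1)/4² = 15/8 kN·m
  R_B = -6M₀ab/L³ = -6·6·3·1/4³ = -27/16 kN
  M_B = M₀a(2b-a)/L² = 6·3·(2·1-3)/4² = -9/8 kN·m
Superposition: R_A = 3151/240 kN, M_A = 477/40 kN·m, R_B = -271/240 kN, M_B = -203/40 kN·m

R_A = 3151/240 kN, M_A = 477/40 kN·m, R_B = -271/240 kN, M_B = -203/40 kN·m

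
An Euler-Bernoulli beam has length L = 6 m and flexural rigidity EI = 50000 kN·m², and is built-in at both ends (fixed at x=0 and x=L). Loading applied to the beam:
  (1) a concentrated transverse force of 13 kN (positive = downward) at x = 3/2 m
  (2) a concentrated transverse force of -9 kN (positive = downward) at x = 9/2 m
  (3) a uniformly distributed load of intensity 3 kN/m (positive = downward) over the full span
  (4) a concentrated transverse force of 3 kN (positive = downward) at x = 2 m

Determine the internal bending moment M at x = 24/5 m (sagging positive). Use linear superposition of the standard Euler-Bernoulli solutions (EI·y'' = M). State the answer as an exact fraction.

M(24/5) = -1399/400 kN·m

Load 1 — point force P=13 kN at a=3/2 m (b=L-a=9/2):
  M_1 = Pa²(a+3b)(L-x)/L³ - Pa²b/L²  [x>a] = 13·(3/2)²·((3/2)+3·(9/2))·(6-(24/5))/6³ - 13·(3/2)²·(9/2)/6² = -39/32 kN·m
Load 2 — point force P=-9 kN at a=9/2 m (b=L-a=3/2):
  M_2 = Pa²(a+3b)(L-x)/L³ - Pa²b/L²  [x>a] = (-9)·(9/2)²·((9/2)+3·(3/2))·(6-(24/5))/6³ - (-9)·(9/2)²·(3/2)/6² = -243/160 kN·m
Load 3 — uniform load w=3 kN/m over full span:
  M_3 = wLx/2 - wL²/12 - wx²/2 = 3·6·(24/5)/2 - 3·6²/12 - 3·(24/5)²/2 = -9/25 kN·m
Load 4 — point force P=3 kN at a=2 m (b=L-a=4):
  M_4 = Pa²(a+3b)(L-x)/L³ - Pa²b/L²  [x>a] = 3·2²·(2+3·4)·(6-(24/5))/6³ - 3·2²·4/6² = -2/5 kN·m
Superposition: M = Σ M_i = -1399/400 kN·m ≈ -3.497500 kN·m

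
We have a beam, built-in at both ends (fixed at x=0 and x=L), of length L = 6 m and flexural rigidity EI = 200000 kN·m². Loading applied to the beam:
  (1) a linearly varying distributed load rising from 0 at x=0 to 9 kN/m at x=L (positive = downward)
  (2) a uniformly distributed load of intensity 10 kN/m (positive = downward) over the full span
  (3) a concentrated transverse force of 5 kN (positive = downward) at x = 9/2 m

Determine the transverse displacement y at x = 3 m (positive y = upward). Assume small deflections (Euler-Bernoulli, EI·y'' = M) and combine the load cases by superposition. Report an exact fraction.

y(3) = -207/800000 m

Load 1 — triangular load w₀=9 kN/m (0→w₀ over full span):
  y_1 = -w₀x²(L-x)²(x+2L)/(120LEI) = -9·3²·(6-3)²·(3+2·6)/(120·6·200000) = -243/3200000 m
Load 2 — uniform load w=10 kN/m over full span:
  y_2 = -wx²(L-x)²/(24EI) = -10·3²·(6-3)²/(24·200000) = -27/160000 m
Load 3 — point force P=5 kN at a=9/2 m (b=L-a=3/2):
  y_3 = -Pb²x²(3aL-(3a+b)x)/(6L³EI)  [x≤a] = -5·(3/2)²·3²·(3·(9/2)·6-(3·(9/2)+(3/2))·3)/(6·6³·200000) = -9/640000 m
Superposition: y = Σ y_i = -207/800000 m ≈ -0.000259 m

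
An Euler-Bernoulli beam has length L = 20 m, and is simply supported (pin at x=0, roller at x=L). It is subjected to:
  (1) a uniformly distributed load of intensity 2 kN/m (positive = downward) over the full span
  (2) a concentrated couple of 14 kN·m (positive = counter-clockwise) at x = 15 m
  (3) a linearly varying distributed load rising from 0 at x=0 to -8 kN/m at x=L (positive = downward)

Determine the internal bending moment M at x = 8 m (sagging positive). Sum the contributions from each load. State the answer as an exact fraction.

Load 1 — uniform load w=2 kN/m over full span:
  M_1 = wx(L-x)/2 = 2·8·(20-8)/2 = 96 kN·m
Load 2 — applied couple M₀=14 kN·m at a=15 m (b=L-a=5):
  M_2 = M₀x/L  [x≤a] = 14·8/20 = 28/5 kN·m
Load 3 — triangular load w₀=-8 kN/m (0→w₀ over full span):
  M_3 = w₀Lx/6 - w₀x³/(6L) = (-8)·20·8/6 - (-8)·8³/(6·20) = -896/5 kN·m
Superposition: M = Σ M_i = -388/5 kN·m ≈ -77.600000 kN·m

M(8) = -388/5 kN·m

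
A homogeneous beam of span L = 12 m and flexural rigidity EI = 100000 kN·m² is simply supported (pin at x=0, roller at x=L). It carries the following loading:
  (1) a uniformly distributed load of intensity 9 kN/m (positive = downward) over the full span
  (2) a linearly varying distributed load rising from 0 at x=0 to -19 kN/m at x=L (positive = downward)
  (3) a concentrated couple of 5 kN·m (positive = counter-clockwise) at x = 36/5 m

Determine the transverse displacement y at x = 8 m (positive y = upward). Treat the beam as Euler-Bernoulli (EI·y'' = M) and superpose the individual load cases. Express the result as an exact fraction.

y(8) = 997/562500 m

Load 1 — uniform load w=9 kN/m over full span:
  y_1 = -wx(L³-2Lx²+x³)/(24EI) = -9·8·(12³-2·12·8²+8³)/(24·100000) = -66/3125 m
Load 2 — triangular load w₀=-19 kN/m (0→w₀ over full span):
  y_2 = -w₀x(7L⁴-10L²x²+3x⁴)/(360LEI) = -(-19)·8·(7·12⁴-10·12²·8²+3·8⁴)/(360·12·100000) = 646/28125 m
Load 3 — applied couple M₀=5 kN·m at a=36/5 m (b=L-a=24/5):
  y_3 = (M₀x³/(6L)-M₀(x-a)²/2+C₁x)/EI  [x>a] with C₁=M₀(3b²-L²)/(6L)=-26/5 = (5·8³/(6·12)-5·(8-(36/5))²/2+(-26/5)·8)/100000 = -43/562500 m
Superposition: y = Σ y_i = 997/562500 m ≈ 0.001772 m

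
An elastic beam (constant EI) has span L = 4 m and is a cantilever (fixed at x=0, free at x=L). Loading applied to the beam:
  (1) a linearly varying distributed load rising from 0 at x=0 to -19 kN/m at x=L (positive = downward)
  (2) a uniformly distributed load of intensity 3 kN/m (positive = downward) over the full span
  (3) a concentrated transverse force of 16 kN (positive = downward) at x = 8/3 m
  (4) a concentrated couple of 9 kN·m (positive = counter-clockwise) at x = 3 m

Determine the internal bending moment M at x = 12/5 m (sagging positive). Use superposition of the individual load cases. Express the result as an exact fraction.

Load 1 — triangular load w₀=-19 kN/m (0→w₀ over full span):
  M_1 = w₀Lx/2 - w₀L²/3 - w₀x³/(6L) = (-19)·4·(12/5)/2 - (-19)·4²/3 - (-19)·(12/5)³/(6·4) = 7904/375 kN·m
Load 2 — uniform load w=3 kN/m over full span:
  M_2 = -w(L-x)²/2 = -3·(4-(12/5))²/2 = -96/25 kN·m
Load 3 — point force P=16 kN at a=8/3 m (b=L-a=4/3):
  M_3 = -P(a-x)  [x≤a] = -16·((8/3)-(12/5)) = -64/15 kN·m
Load 4 — applied couple M₀=9 kN·m at a=3 m (b=L-a=1):
  M_4 = M₀  [x≤a] = 9 = 9 kN·m
Superposition: M = Σ M_i = 8239/375 kN·m ≈ 21.970667 kN·m

M(12/5) = 8239/375 kN·m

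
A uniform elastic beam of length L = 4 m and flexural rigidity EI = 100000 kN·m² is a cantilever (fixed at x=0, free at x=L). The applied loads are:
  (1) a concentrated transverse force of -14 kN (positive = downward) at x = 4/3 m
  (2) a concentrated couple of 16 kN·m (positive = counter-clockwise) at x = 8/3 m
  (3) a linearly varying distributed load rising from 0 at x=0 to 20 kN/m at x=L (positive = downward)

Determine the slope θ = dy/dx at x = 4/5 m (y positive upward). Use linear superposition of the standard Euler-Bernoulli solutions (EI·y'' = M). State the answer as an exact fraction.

Load 1 — point force P=-14 kN at a=4/3 m (b=L-a=8/3):
  θ_1 = -Px(2a-x)/(2EI)  [x≤a] = -(-14)·(4/5)·(2·(4/3)-(4/5))/(2·100000) = 49/468750 rad
Load 2 — applied couple M₀=16 kN·m at a=8/3 m (b=L-a=4/3):
  θ_2 = M₀x/EI  [x≤a] = 16·(4/5)/100000 = 2/15625 rad
Load 3 — triangular load w₀=20 kN/m (0→w₀ over full span):
  θ_3 = (w₀Lx²/4-w₀L²x/3-w₀x⁴/(24L))/EI = (20·4·(4/5)²/4-20·4²·(4/5)/3-20·(4/5)⁴/(24·4))/100000 = -851/1171875 rad
Superposition: θ = Σ θ_i = -1157/2343750 rad ≈ -0.000494 rad

θ(4/5) = -1157/2343750 rad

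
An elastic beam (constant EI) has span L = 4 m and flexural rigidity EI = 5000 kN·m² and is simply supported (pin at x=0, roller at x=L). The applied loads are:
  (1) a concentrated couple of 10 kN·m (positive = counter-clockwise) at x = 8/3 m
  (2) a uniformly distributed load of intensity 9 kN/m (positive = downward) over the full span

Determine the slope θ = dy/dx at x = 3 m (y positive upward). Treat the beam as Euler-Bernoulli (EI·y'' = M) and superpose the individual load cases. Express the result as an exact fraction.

Load 1 — applied couple M₀=10 kN·m at a=8/3 m (b=L-a=4/3):
  θ_1 = (M₀x²/(2L)-M₀(x-a)+C₁)/EI  [x>a] with C₁=M₀(3b²-L²)/(6L)=-40/9 = (10·3²/(2·4)-10·(3-(8/3))+(-40/9))/5000 = 1/1440 rad
Load 2 — uniform load w=9 kN/m over full span:
  θ_2 = -w(L³-6Lx²+4x³)/(24EI) = -9·(4³-6·4·3²+4·3³)/(24·5000) = 33/10000 rad
Superposition: θ = Σ θ_i = 719/180000 rad ≈ 0.003994 rad

θ(3) = 719/180000 rad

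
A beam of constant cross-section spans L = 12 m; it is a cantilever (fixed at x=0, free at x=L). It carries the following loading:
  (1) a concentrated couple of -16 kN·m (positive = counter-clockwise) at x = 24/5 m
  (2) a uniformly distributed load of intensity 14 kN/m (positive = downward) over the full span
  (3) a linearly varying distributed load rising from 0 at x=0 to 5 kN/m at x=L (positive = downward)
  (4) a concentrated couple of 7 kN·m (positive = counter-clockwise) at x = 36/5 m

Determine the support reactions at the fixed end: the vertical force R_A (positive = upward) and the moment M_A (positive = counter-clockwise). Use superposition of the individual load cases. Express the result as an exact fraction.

R_A = 198 kN, M_A = 1257 kN·m

Load 1 — applied couple M₀=-16 kN·m at a=24/5 m (b=L-a=36/5):
  R_A = 0 kN
  M_A = -M₀ = -(-16) = 16 kN·m
Load 2 — uniform load w=14 kN/m over full span:
  R_A = wL = 14·12 = 168 kN
  M_A = wL²/2 = 14·12²/2 = 1008 kN·m
Load 3 — triangular load w₀=5 kN/m (0→w₀ over full span):
  R_A = w₀L/2 = 5·12/2 = 30 kN
  M_A = w₀L²/3 = 5·12²/3 = 240 kN·m
Load 4 — applied couple M₀=7 kN·m at a=36/5 m (b=L-a=24/5):
  R_A = 0 kN
  M_A = -M₀ = -7 kN·m
Superposition: R_A = 198 kN, M_A = 1257 kN·m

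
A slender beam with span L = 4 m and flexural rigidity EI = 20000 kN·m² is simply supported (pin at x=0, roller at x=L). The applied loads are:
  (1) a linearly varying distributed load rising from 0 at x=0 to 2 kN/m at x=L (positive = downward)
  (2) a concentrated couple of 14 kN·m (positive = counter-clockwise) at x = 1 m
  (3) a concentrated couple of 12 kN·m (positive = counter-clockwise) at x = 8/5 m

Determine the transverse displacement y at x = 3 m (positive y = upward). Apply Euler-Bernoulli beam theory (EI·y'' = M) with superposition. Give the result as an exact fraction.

Load 1 — triangular load w₀=2 kN/m (0→w₀ over full span):
  y_1 = -w₀x(7L⁴-10L²x²+3x⁴)/(360LEI) = -2·3·(7·4⁴-10·4²·3²+3·3⁴)/(360·4·20000) = -119/960000 m
Load 2 — applied couple M₀=14 kN·m at a=1 m (b=L-a=3):
  y_2 = (M₀x³/(6L)-M₀(x-a)²/2+C₁x)/EI  [x>a] with C₁=M₀(3b²-L²)/(6L)=77/12 = (14·3³/(6·4)-14·(3-1)²/2+(77/12)·3)/20000 = 7/20000 m
Load 3 — applied couple M₀=12 kN·m at a=8/5 m (b=L-a=12/5):
  y_3 = (M₀x³/(6L)-M₀(x-a)²/2+C₁x)/EI  [x>a] with C₁=M₀(3b²-L²)/(6L)=16/25 = (12·3³/(6·4)-12·(3-(8/5))²/2+(16/25)·3)/20000 = 183/1000000 m
Superposition: y = Σ y_i = 9817/24000000 m ≈ 0.000409 m

y(3) = 9817/24000000 m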